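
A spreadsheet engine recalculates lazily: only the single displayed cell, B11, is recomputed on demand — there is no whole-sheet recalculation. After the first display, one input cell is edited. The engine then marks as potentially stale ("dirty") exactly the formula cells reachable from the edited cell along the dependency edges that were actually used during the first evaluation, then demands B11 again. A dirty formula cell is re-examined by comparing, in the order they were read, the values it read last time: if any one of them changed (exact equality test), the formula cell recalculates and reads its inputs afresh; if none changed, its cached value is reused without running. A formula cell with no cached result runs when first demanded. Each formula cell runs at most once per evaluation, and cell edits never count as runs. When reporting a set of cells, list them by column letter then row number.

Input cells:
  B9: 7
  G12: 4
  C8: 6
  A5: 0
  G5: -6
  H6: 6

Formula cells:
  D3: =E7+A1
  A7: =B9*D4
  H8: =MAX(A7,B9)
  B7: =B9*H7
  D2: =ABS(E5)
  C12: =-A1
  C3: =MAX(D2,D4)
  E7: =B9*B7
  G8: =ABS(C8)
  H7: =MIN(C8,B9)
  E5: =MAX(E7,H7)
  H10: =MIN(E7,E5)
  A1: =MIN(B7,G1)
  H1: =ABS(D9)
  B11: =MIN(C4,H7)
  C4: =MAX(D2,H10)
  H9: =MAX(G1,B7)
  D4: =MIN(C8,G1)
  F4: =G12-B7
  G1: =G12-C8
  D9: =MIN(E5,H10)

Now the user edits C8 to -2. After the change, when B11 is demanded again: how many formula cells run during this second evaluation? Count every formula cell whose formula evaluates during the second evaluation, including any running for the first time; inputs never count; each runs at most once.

First evaluation (everything demanded from the output):
  H7 = MIN(6, 7) = 6
  B7 = 7 * 6 = 42
  E7 = 7 * 42 = 294
  E5 = MAX(294, 6) = 294
  D2 = ABS(294) = 294
  H10 = MIN(294, 294) = 294
  C4 = MAX(294, 294) = 294
  B11 = MIN(294, 6) = 6

Propagation after the edit:
  H7: runs — C8 6->-2; result -2.
  B7: runs — H7 6->-2; result -14.
  E7: runs — B7 42->-14; result -98.
  E5: runs — E7 294->-98; H7 6->-2; result -2.
  D2: runs — E5 294->-2; result 2.
  H10: runs — E7 294->-98; E5 294->-2; result -98.
  C4: runs — D2 294->2; H10 294->-98; result 2.
  B11: runs — C4 294->2; H7 6->-2; result -2.

Formula cells that run: B7, B11, C4, D2, E5, E7, H7, H10 — 8 in total.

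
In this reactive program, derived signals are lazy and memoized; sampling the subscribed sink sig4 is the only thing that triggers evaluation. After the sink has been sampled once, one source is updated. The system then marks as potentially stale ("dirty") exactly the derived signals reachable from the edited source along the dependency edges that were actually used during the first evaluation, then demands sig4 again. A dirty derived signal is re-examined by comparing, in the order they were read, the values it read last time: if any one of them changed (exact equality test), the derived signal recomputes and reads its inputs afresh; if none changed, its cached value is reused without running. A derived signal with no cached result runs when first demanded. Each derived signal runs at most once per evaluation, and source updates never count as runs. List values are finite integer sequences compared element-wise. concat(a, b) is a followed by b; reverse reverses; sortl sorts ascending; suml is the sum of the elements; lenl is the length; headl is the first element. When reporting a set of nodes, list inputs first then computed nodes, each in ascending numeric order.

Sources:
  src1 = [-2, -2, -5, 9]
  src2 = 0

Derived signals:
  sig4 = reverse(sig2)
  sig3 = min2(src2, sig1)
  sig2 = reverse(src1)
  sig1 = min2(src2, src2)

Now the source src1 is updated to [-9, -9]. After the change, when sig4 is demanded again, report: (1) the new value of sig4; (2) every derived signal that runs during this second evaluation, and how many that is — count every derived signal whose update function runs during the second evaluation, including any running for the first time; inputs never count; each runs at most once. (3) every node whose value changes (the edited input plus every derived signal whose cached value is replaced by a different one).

Demanding sig4 again yields [-9, -9].
2 derived signals run: sig2, sig4.
The nodes whose values change: src1, sig2, sig4.

First demand of the output computes:
  sig2 = reverse([-2, -2, -5, 9]) = [9, -5, -2, -2]
  sig4 = reverse([9, -5, -2, -2]) = [-2, -2, -5, 9]

After the edit, cleaning proceeds:
  sig2: a read changed (src1 [-2, -2, -5, 9]->[-9, -9]) — executes, giving [-9, -9].
  sig4: a read changed (sig2 [9, -5, -2, -2]->[-9, -9]) — executes, giving [-9, -9].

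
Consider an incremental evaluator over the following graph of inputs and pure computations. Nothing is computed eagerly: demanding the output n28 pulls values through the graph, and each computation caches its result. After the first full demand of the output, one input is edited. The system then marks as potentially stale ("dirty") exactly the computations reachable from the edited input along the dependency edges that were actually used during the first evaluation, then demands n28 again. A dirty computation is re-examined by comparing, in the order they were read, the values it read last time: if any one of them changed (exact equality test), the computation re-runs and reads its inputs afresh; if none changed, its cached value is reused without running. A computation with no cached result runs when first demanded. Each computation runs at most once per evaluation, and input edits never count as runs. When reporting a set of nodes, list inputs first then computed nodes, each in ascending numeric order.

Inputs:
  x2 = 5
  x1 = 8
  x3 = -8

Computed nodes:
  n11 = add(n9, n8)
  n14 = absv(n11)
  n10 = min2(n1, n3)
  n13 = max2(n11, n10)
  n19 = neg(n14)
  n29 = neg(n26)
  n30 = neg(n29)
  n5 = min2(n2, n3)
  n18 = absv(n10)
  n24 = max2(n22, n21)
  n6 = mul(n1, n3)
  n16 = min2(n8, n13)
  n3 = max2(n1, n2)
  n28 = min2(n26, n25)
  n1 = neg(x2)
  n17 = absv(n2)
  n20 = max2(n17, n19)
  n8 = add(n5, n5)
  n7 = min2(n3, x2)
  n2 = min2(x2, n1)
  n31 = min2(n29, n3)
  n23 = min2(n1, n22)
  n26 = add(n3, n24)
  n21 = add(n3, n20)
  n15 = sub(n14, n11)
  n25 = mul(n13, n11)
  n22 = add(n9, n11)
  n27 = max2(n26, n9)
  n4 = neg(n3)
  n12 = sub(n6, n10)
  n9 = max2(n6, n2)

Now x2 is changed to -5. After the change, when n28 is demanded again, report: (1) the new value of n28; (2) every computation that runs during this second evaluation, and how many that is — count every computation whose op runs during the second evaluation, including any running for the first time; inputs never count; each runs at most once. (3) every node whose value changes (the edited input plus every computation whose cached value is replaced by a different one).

n28 now evaluates to 45.
Run set: n1, n2, n3, n5, n6, n10, n13, n21, n24, n26, n28 (11 run).
Changed values: x2, n1, n3, n10, n21, n26, n28.
The important point: at n8 every value read last time is unchanged, so the dirty flag clears without a run.

Initial pass — values computed on the first demand:
  n1 = neg(5) = -5
  n2 = min2(5, -5) = -5
  n3 = max2(-5, -5) = -5
  n5 = min2(-5, -5) = -5
  n6 = mul(-5, -5) = 25
  n8 = add(-5, -5) = -10
  n9 = max2(25, -5) = 25
  n10 = min2(-5, -5) = -5
  n11 = add(25, -10) = 15
  n13 = max2(15, -5) = 15
  n14 = absv(15) = 15
  n17 = absv(-5) = 5
  n19 = neg(15) = -15
  n20 = max2(5, -15) = 5
  n21 = add(-5, 5) = 0
  n22 = add(25, 15) = 40
  n24 = max2(40, 0) = 40
  n25 = mul(15, 15) = 225
  n26 = add(-5, 40) = 35
  n28 = min2(35, 225) = 35

Second demand — change propagation:
  n1: re-runs because x2 5->-5; new result 5.
  n2: re-runs because x2 5->-5; n1 -5->5; new result -5 (unchanged).
  n3: re-runs because n1 -5->5; new result 5.
  n5: re-runs because n3 -5->5; new result -5 (unchanged).
  n6: re-runs because n1 -5->5; n3 -5->5; new result 25 (unchanged).
  n8: re-examined; everything it read last time is the same (n5 unchanged, n5 unchanged) — cache -10 kept, no run.
  n9: re-examined; everything it read last time is the same (n6 unchanged, n2 unchanged) — cache 25 kept, no run.
  n10: re-runs because n1 -5->5; n3 -5->5; new result 5.
  n11: re-examined; everything it read last time is the same (n9 unchanged, n8 unchanged) — cache 15 kept, no run.
  n13: re-runs because n10 -5->5; new result 15 (unchanged).
  n14: re-examined; everything it read last time is the same (n11 unchanged) — cache 15 kept, no run.
  n17: re-examined; everything it read last time is the same (n2 unchanged) — cache 5 kept, no run.
  n19: re-examined; everything it read last time is the same (n14 unchanged) — cache -15 kept, no run.
  n20: re-examined; everything it read last time is the same (n17 unchanged, n19 unchanged) — cache 5 kept, no run.
  n21: re-runs because n3 -5->5; new result 10.
  n22: re-examined; everything it read last time is the same (n9 unchanged, n11 unchanged) — cache 40 kept, no run.
  n24: re-runs because n21 0->10; new result 40 (unchanged).
  n25: re-examined; everything it read last time is the same (n13 unchanged, n11 unchanged) — cache 225 kept, no run.
  n26: re-runs because n3 -5->5; new result 45.
  n28: re-runs because n26 35->45; new result 45.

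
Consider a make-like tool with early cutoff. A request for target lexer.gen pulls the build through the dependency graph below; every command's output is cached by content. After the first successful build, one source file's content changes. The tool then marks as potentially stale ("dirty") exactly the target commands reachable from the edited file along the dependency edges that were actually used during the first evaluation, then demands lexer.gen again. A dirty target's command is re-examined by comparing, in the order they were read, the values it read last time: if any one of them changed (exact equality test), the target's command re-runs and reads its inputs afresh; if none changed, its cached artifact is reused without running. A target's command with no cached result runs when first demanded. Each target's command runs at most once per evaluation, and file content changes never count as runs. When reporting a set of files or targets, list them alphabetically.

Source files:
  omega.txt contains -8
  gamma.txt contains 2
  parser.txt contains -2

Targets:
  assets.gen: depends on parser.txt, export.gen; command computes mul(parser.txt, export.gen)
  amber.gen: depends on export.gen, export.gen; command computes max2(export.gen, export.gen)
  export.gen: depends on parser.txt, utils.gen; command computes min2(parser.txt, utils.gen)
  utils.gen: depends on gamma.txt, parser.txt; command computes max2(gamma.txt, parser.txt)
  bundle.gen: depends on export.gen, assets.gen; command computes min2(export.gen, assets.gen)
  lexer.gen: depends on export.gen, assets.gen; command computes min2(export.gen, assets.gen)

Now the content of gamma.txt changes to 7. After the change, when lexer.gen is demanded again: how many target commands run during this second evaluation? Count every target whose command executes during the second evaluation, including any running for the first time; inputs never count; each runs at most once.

First demand of the output computes:
  utils.gen = max2(2, -2) = 2
  export.gen = min2(-2, 2) = -2
  assets.gen = mul(-2, -2) = 4
  lexer.gen = min2(-2, 4) = -2

After the edit, cleaning proceeds:
  utils.gen: a read changed (gamma.txt 2->7) — executes, giving 7.
  export.gen: a read changed (utils.gen 2->7) — executes, giving -2 — identical to its old value.
  assets.gen: dirty, but its reads are unchanged (parser.txt unchanged, export.gen unchanged); cached 4 stands.
  lexer.gen: dirty, but its reads are unchanged (export.gen unchanged, assets.gen unchanged); cached -2 stands.

Note the absorption at export.gen: it re-runs yet its value is the same, leaving the output's value untouched.

2 target commands run: export.gen, utils.gen.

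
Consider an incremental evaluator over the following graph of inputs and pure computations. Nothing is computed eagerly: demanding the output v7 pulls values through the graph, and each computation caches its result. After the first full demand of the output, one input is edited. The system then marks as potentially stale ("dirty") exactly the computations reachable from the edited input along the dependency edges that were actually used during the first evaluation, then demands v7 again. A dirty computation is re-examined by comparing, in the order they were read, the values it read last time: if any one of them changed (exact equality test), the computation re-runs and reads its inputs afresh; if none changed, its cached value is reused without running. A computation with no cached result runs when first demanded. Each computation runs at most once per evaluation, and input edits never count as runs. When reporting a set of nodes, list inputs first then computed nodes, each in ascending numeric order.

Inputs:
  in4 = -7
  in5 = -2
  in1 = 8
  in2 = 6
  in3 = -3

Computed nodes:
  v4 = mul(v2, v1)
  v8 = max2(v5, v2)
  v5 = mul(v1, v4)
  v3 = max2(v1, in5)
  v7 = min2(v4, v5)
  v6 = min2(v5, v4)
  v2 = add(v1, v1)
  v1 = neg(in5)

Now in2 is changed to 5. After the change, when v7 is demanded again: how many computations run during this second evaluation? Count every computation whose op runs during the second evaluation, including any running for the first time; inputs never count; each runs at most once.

Run set: none (0 run).
The important point: nothing the output needs ever reads in2, so the edit is invisible to it.

Initial pass — values computed on the first demand:
  v1 = neg(-2) = 2
  v2 = add(2, 2) = 4
  v4 = mul(4, 2) = 8
  v5 = mul(2, 8) = 16
  v7 = min2(8, 16) = 8

Second demand — change propagation:
  no demanded computation ever read in2, so the edit dirties nothing and nothing runs.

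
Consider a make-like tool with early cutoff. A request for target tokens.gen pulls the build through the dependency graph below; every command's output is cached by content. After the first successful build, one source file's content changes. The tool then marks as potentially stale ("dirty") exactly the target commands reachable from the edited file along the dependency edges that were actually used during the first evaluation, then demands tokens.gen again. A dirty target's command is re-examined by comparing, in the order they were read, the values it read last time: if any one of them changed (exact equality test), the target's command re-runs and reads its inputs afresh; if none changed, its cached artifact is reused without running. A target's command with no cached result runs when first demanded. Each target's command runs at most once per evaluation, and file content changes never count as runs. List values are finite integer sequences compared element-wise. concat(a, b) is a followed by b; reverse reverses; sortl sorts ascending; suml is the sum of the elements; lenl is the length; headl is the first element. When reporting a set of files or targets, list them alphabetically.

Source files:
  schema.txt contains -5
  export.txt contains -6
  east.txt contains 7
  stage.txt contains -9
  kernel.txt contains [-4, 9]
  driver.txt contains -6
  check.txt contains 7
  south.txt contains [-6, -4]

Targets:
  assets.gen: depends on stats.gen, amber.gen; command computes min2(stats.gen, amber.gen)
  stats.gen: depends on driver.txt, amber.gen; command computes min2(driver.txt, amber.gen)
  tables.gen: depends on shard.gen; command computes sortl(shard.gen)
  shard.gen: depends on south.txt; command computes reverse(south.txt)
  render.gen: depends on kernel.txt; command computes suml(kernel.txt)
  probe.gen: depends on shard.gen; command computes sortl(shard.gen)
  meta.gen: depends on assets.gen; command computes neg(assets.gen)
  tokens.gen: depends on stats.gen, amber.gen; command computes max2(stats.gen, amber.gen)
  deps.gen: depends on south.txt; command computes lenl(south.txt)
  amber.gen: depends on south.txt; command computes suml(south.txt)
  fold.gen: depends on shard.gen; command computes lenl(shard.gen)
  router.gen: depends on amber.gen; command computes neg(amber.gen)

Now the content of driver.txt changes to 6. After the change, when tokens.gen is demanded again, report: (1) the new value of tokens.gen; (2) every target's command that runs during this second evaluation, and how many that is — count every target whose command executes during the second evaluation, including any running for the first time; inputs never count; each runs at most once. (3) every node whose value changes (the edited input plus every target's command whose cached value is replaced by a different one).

First demand of the output computes:
  amber.gen = suml([-6, -4]) = -10
  stats.gen = min2(-6, -10) = -10
  tokens.gen = max2(-10, -10) = -10

After the edit, cleaning proceeds:
  stats.gen: a read changed (driver.txt -6->6) — executes, giving -10 — identical to its old value.
  tokens.gen: dirty, but its reads are unchanged (stats.gen unchanged, amber.gen unchanged); cached -10 stands.

Note the absorption at stats.gen: it re-runs yet its value is the same, leaving the output's value untouched.

Demanding tokens.gen again yields -10.
1 target commands run: stats.gen.
The nodes whose values change: driver.txt.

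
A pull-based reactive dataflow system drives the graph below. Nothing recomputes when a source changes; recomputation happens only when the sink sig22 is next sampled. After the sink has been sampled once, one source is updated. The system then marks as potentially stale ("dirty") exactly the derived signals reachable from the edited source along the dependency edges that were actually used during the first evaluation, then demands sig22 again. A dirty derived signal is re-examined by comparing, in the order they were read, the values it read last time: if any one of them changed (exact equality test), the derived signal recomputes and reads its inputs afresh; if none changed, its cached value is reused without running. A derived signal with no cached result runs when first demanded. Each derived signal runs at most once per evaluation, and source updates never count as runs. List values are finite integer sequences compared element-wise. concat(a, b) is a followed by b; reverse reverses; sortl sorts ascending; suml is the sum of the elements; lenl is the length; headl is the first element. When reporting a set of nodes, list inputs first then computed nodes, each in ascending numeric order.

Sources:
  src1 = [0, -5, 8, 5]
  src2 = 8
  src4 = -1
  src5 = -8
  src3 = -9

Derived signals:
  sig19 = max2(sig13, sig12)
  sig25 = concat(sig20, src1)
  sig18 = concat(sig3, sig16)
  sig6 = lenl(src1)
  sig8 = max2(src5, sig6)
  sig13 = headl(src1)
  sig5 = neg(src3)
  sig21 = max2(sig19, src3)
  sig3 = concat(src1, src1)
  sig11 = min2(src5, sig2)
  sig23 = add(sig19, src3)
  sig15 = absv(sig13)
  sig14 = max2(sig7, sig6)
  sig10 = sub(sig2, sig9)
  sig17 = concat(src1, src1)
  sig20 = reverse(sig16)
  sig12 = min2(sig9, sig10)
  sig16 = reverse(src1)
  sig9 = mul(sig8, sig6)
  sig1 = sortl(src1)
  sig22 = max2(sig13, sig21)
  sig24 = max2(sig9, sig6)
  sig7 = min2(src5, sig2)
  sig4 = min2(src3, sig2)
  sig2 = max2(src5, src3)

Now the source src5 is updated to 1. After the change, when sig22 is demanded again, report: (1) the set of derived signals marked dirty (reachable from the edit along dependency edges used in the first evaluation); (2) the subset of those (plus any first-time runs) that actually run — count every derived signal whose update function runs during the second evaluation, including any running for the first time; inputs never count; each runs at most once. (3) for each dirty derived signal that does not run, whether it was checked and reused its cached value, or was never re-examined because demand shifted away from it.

Marked dirty: sig2, sig8, sig9, sig10, sig12, sig19, sig21, sig22.
Derived signals that run: sig2, sig8, sig10, sig12, sig19 — 5 in total.
Checked but reused from cache: sig9, sig21, sig22.
Key observation: the cutoff stops propagation at sig9 — its inputs' values are unchanged, so it reuses its cache.

First evaluation (everything demanded from the output):
  sig2 = max2(-8, -9) = -8
  sig6 = lenl([0, -5, 8, 5]) = 4
  sig8 = max2(-8, 4) = 4
  sig9 = mul(4, 4) = 16
  sig10 = sub(-8, 16) = -24
  sig12 = min2(16, -24) = -24
  sig13 = headl([0, -5, 8, 5]) = 0
  sig19 = max2(0, -24) = 0
  sig21 = max2(0, -9) = 0
  sig22 = max2(0, 0) = 0

Propagation after the edit:
  sig2: runs — src5 -8->1; result 1.
  sig8: runs — src5 -8->1; result 4 (same value as before).
  sig9: checked — values it read are unchanged (sig8 unchanged, sig6 unchanged); reused cached 16 without running.
  sig10: runs — sig2 -8->1; result -15.
  sig12: runs — sig10 -24->-15; result -15.
  sig19: runs — sig12 -24->-15; result 0 (same value as before).
  sig21: checked — values it read are unchanged (sig19 unchanged, src3 unchanged); reused cached 0 without running.
  sig22: checked — values it read are unchanged (sig13 unchanged, sig21 unchanged); reused cached 0 without running.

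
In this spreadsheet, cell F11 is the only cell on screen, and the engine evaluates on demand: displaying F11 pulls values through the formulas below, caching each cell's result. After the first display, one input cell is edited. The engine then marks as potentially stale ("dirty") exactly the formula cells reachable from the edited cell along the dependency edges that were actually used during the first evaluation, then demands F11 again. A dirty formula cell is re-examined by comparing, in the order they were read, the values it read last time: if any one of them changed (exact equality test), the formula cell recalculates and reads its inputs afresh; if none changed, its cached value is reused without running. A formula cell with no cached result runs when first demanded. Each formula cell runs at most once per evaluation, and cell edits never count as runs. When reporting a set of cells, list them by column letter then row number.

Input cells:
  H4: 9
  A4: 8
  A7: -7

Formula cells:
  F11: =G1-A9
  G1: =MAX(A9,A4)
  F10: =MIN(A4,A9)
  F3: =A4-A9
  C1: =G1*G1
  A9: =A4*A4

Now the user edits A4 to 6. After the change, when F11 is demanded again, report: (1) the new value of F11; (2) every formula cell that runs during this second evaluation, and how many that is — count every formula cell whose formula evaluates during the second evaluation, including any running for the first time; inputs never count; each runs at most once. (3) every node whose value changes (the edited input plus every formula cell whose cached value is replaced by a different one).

Initial pass — values computed on the first demand:
  A9 = 8 * 8 = 64
  G1 = MAX(64, 8) = 64
  F11 = 64 - 64 = 0

Second demand — change propagation:
  A9: re-runs because A4 8->6; A4 8->6; new result 36.
  G1: re-runs because A9 64->36; A4 8->6; new result 36.
  F11: re-runs because G1 64->36; A9 64->36; new result 0 (unchanged).

F11 now evaluates to 0.
Run set: A9, F11, G1 (3 run).
Changed values: A4, A9, G1.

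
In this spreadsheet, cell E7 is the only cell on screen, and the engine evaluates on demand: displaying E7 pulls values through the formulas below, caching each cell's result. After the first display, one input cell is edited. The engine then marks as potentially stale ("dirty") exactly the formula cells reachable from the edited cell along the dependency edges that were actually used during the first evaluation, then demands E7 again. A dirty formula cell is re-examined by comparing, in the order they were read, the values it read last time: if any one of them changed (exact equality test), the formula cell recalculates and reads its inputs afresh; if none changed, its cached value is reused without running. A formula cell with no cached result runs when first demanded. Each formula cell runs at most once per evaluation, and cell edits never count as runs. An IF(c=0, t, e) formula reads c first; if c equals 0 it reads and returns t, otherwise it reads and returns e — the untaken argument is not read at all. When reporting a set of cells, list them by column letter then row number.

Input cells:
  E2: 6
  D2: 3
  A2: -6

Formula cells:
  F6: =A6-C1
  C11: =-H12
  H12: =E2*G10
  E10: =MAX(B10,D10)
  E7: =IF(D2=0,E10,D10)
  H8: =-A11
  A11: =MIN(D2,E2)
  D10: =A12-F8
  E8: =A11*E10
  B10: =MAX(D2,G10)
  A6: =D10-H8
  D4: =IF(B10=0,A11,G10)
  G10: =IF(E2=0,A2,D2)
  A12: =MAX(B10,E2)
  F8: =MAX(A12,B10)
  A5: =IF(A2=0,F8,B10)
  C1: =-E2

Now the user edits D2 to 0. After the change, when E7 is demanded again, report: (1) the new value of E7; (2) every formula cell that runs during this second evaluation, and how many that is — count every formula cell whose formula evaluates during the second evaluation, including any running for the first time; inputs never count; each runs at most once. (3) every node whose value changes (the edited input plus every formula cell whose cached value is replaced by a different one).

Initial pass — values computed on the first demand:
  G10 = IF(E2=0: E2=6 -> else branch D2) = 3
  B10 = MAX(3, 3) = 3
  A12 = MAX(3, 6) = 6
  F8 = MAX(6, 3) = 6
  D10 = 6 - 6 = 0
  E7 = IF(D2=0: D2=3 -> else branch D10) = 0

Second demand — change propagation:
  G10: re-runs because D2 3->0; new result 0.
  B10: re-runs because D2 3->0; G10 3->0; new result 0.
  A12: re-runs because B10 3->0; new result 6 (unchanged).
  F8: re-runs because B10 3->0; new result 6 (unchanged).
  D10: re-examined; everything it read last time is the same (A12 unchanged, F8 unchanged) — cache 0 kept, no run.
  E10: newly demanded (no cache) — executes and yields 0.
  E7: re-runs because D2 3->0; new result 0 (unchanged).

The important point: the flipped condition pulls in fresh nodes; E10 runs for the first time.

E7 now evaluates to 0.
Run set: A12, B10, E7, E10, F8, G10 (6 run).
Changed values: B10, D2, G10.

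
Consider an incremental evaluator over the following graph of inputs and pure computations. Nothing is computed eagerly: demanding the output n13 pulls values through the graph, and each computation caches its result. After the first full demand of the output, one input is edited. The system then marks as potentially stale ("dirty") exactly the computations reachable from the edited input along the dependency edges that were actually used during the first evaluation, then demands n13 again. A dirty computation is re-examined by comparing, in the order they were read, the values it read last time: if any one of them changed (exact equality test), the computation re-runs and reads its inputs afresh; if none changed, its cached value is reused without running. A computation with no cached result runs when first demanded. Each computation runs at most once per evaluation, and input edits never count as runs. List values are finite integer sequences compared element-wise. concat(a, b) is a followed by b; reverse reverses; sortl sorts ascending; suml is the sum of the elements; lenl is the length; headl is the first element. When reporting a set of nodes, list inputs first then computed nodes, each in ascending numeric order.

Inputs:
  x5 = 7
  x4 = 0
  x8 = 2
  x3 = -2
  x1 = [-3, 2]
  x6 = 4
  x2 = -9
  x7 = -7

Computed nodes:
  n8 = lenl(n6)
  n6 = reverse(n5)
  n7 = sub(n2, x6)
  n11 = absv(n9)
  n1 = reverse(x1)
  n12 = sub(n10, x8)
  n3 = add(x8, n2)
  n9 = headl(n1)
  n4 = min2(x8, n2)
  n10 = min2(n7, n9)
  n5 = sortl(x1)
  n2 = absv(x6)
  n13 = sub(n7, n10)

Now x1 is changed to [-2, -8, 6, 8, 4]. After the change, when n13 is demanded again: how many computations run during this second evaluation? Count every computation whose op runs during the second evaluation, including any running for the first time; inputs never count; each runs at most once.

Initial pass — values computed on the first demand:
  n1 = reverse([-3, 2]) = [2, -3]
  n2 = absv(4) = 4
  n7 = sub(4, 4) = 0
  n9 = headl([2, -3]) = 2
  n10 = min2(0, 2) = 0
  n13 = sub(0, 0) = 0

Second demand — change propagation:
  n1: re-runs because x1 [-3, 2]->[-2, -8, 6, 8, 4]; new result [4, 8, 6, -8, -2].
  n9: re-runs because n1 [2, -3]->[4, 8, 6, -8, -2]; new result 4.
  n10: re-runs because n9 2->4; new result 0 (unchanged).
  n13: re-examined; everything it read last time is the same (n7 unchanged, n10 unchanged) — cache 0 kept, no run.

The important point: n10 recomputes to an identical value, and the output ends up unchanged.

Run set: n1, n9, n10 (3 run).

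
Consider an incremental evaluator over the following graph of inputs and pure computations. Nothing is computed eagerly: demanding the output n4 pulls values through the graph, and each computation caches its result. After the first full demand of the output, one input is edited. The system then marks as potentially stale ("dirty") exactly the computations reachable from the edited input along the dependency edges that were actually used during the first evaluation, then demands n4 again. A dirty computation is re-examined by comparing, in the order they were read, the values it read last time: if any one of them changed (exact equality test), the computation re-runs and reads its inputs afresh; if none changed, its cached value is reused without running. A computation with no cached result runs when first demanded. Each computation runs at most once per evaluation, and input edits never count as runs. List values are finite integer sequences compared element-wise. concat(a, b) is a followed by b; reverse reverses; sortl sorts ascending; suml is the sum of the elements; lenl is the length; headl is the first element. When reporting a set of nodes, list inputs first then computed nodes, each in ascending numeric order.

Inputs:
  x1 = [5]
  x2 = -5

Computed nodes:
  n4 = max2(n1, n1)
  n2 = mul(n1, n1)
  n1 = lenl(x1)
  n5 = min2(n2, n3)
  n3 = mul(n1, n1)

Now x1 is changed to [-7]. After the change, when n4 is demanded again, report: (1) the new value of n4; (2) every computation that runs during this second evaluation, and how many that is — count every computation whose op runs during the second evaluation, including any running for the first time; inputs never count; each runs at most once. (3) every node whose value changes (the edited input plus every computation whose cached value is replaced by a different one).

Initial pass — values computed on the first demand:
  n1 = lenl([5]) = 1
  n4 = max2(1, 1) = 1

Second demand — change propagation:
  n1: re-runs because x1 [5]->[-7]; new result 1 (unchanged).
  n4: re-examined; everything it read last time is the same (n1 unchanged, n1 unchanged) — cache 1 kept, no run.

The important point: n1 recomputes to an identical value, and the output ends up unchanged.

n4 now evaluates to 1.
Run set: n1 (1 run).
Changed values: x1.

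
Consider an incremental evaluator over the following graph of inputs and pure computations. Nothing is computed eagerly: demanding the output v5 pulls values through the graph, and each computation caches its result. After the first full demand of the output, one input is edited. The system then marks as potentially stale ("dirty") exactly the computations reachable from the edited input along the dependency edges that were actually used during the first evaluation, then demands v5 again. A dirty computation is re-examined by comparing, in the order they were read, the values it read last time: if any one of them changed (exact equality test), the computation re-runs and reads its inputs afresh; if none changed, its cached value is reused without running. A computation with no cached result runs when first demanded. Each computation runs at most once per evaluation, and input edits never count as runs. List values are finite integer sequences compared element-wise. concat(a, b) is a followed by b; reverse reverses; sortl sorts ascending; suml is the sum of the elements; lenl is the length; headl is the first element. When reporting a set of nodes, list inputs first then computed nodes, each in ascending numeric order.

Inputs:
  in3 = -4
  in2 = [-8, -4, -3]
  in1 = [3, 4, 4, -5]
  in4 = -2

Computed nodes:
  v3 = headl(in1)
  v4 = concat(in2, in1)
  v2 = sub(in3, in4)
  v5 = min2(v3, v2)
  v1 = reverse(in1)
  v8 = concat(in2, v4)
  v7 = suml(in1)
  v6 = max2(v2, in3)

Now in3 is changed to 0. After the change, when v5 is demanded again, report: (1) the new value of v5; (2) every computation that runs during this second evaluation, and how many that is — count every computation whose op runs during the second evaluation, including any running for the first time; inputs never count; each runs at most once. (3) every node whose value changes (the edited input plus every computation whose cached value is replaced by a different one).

Initial pass — values computed on the first demand:
  v2 = sub(-4, -2) = -2
  v3 = headl([3, 4, 4, -5]) = 3
  v5 = min2(3, -2) = -2

Second demand — change propagation:
  v2: re-runs because in3 -4->0; new result 2.
  v5: re-runs because v2 -2->2; new result 2.

v5 now evaluates to 2.
Run set: v2, v5 (2 run).
Changed values: in3, v2, v5.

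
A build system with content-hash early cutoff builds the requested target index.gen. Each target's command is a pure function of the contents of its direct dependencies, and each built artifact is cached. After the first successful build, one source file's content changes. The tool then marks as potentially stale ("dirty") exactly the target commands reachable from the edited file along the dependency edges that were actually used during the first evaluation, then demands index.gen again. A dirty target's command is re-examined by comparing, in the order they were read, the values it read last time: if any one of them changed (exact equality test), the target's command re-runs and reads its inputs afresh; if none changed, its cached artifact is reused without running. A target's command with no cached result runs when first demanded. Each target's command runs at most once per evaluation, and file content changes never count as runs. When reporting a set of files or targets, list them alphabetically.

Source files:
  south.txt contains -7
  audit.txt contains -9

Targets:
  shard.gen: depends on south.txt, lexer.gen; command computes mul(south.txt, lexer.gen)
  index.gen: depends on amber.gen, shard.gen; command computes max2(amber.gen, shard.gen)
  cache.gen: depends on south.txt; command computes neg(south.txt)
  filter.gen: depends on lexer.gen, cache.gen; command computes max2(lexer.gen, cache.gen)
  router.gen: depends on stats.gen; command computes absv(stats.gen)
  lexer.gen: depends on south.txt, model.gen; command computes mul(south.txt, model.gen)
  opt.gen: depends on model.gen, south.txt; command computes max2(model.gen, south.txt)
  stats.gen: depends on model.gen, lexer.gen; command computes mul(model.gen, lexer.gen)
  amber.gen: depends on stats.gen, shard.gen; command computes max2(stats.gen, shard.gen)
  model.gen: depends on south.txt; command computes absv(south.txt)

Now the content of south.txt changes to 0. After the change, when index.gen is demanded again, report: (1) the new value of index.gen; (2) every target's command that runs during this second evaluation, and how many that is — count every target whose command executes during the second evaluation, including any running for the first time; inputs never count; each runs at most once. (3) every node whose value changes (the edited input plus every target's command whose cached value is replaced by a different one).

New value of index.gen: 0.
Target commands that run: amber.gen, index.gen, lexer.gen, model.gen, shard.gen, stats.gen — 6 in total.
Values that change: amber.gen, index.gen, lexer.gen, model.gen, shard.gen, south.txt, stats.gen.

First evaluation (everything demanded from the output):
  model.gen = absv(-7) = 7
  lexer.gen = mul(-7, 7) = -49
  shard.gen = mul(-7, -49) = 343
  stats.gen = mul(7, -49) = -343
  amber.gen = max2(-343, 343) = 343
  index.gen = max2(343, 343) = 343

Propagation after the edit:
  model.gen: runs — south.txt -7->0; result 0.
  lexer.gen: runs — south.txt -7->0; model.gen 7->0; result 0.
  shard.gen: runs — south.txt -7->0; lexer.gen -49->0; result 0.
  stats.gen: runs — model.gen 7->0; lexer.gen -49->0; result 0.
  amber.gen: runs — stats.gen -343->0; shard.gen 343->0; result 0.
  index.gen: runs — amber.gen 343->0; shard.gen 343->0; result 0.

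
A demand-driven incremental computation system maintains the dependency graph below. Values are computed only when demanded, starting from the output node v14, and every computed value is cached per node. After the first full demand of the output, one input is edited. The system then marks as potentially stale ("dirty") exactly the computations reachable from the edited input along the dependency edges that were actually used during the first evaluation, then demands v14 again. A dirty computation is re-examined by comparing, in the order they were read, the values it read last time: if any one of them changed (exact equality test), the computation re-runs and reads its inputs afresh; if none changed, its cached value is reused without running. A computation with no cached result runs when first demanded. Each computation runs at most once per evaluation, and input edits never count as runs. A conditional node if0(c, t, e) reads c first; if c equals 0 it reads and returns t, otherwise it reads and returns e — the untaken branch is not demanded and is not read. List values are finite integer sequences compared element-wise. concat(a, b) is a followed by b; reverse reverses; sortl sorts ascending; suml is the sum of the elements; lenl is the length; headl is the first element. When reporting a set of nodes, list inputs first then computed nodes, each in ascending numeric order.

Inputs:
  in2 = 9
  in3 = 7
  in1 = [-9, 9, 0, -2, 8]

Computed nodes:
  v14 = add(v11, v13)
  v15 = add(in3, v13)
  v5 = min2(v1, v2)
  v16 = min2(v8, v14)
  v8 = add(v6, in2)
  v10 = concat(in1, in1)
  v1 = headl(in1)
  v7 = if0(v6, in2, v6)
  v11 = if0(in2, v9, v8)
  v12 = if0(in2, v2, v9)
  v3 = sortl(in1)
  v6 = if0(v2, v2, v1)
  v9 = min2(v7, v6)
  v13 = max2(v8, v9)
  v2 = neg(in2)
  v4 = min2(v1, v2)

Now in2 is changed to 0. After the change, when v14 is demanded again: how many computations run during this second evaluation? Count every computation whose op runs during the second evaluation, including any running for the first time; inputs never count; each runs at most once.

Computations that run: v2, v6, v7, v8, v9, v11, v13 — 7 in total.
Key observation: the cutoff stops propagation at v14 — its inputs' values are unchanged, so it reuses its cache.

First evaluation (everything demanded from the output):
  v1 = headl([-9, 9, 0, -2, 8]) = -9
  v2 = neg(9) = -9
  v6 = if0(v2=-9 -> else branch v1) = -9
  v7 = if0(v6=-9 -> else branch v6) = -9
  v8 = add(-9, 9) = 0
  v9 = min2(-9, -9) = -9
  v11 = if0(in2=9 -> else branch v8) = 0
  v13 = max2(0, -9) = 0
  v14 = add(0, 0) = 0

Propagation after the edit:
  v2: runs — in2 9->0; result 0.
  v6: runs — v2 -9->0; result 0.
  v7: runs — v6 -9->0; v6 -9->0; result 0.
  v8: runs — v6 -9->0; in2 9->0; result 0 (same value as before).
  v9: runs — v7 -9->0; v6 -9->0; result 0.
  v11: runs — in2 9->0; result 0 (same value as before).
  v13: runs — v9 -9->0; result 0 (same value as before).
  v14: checked — values it read are unchanged (v11 unchanged, v13 unchanged); reused cached 0 without running.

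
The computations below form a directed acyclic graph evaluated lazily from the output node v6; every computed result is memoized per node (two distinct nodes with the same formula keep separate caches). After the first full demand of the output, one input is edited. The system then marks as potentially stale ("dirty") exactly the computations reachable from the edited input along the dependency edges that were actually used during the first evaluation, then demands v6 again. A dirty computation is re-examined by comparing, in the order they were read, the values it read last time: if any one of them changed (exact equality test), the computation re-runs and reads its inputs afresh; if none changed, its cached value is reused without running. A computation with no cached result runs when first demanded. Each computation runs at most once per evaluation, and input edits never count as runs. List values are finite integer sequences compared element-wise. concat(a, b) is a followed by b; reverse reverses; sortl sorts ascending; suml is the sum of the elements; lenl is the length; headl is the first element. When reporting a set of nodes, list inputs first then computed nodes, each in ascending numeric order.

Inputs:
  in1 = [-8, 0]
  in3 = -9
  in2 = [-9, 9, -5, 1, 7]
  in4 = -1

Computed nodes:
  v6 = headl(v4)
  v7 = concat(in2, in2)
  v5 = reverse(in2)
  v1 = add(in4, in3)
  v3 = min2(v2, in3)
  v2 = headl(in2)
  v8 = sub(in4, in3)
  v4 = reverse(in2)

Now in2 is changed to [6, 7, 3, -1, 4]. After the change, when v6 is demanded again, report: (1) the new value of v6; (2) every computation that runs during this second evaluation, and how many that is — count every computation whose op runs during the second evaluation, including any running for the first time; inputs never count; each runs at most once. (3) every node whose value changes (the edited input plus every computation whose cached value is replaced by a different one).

First demand of the output computes:
  v4 = reverse([-9, 9, -5, 1, 7]) = [7, 1, -5, 9, -9]
  v6 = headl([7, 1, -5, 9, -9]) = 7

After the edit, cleaning proceeds:
  v4: a read changed (in2 [-9, 9, -5, 1, 7]->[6, 7, 3, -1, 4]) — executes, giving [4, -1, 3, 7, 6].
  v6: a read changed (v4 [7, 1, -5, 9, -9]->[4, -1, 3, 7, 6]) — executes, giving 4.

Demanding v6 again yields 4.
2 computations run: v4, v6.
The nodes whose values change: in2, v4, v6.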